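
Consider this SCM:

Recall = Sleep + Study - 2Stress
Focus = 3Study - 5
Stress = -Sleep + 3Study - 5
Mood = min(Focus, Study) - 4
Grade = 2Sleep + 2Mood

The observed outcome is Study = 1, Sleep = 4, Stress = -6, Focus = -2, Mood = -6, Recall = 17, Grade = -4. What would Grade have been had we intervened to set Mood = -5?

-2

Under do(Mood=-5), the mechanism Mood = min(Focus, Study) - 4 is discarded; Mood is fixed at -5.
Grade = 2Sleep + 2Mood  [with Sleep=4, Mood=-5]  = -2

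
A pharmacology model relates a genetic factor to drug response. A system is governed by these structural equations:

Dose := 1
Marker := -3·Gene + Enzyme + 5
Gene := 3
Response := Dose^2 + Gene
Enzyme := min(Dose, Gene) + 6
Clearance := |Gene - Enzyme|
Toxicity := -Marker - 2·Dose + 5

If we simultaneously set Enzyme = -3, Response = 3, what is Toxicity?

10

Setting Enzyme = -3, Response = 3 by intervention discards those variables' equations.
Marker = -3·Gene + Enzyme + 5  [with Gene=3, Enzyme=-3]  = -7
Toxicity = -Marker - 2·Dose + 5  [with Marker=-7, Dose=1]  = 10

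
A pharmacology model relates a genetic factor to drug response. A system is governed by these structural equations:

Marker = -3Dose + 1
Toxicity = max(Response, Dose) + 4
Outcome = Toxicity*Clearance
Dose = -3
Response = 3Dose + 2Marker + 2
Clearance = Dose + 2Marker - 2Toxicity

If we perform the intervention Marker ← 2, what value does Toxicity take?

Under do(Marker=2), the mechanism Marker = -3Dose + 1 is discarded; Marker is fixed at 2.
Response = 3Dose + 2Marker + 2  [with Dose=-3, Marker=2]  = -3
Toxicity = max(Response, Dose) + 4  [with Response=-3, Dose=-3]  = 1

1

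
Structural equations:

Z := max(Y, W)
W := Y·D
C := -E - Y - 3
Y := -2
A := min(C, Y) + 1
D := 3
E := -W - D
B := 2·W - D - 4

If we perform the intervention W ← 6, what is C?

do(W=6) replaces the equation W := Y·D with the constant W = 6.
E = -W - D  [with W=6, D=3]  = -9
C = -E - Y - 3  [with E=-9, Y=-2]  = 8

8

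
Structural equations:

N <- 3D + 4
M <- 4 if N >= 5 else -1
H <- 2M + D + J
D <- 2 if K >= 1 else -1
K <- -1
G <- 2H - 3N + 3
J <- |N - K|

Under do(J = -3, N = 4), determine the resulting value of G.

-21

The joint intervention fixes J = -3, N = 4, removing each variable's own equation.
D = 2 if K >= 1 else -1  [with K=-1]  = -1
M = 4 if N >= 5 else -1  [with N=4]  = -1
H = 2M + D + J  [with M=-1, D=-1, J=-3]  = -6
G = 2H - 3N + 3  [with H=-6, N=4]  = -21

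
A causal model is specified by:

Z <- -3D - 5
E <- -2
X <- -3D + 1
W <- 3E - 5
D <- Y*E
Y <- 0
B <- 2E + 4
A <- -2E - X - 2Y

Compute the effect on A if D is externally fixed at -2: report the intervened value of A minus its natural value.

-6

do(D=-2) replaces the equation D <- Y*E with the constant D = -2.
X = -3D + 1  [with D=-2]  = 7
A = -2E - X - 2Y  [with E=-2, X=7, Y=0]  = -3
Without intervention: D = Y*E  [with Y=0, E=-2]  = 0; X = -3D + 1  [with D=0]  = 1; A = -2E - X - 2Y  [with E=-2, X=1, Y=0]  = 3.
Change = -3 − 3 = -6.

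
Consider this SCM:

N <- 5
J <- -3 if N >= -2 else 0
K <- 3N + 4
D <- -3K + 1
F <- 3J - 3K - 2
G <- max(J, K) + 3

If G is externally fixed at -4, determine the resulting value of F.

-68

do(G=-4) replaces the equation G <- max(J, K) + 3 with the constant G = -4.
Since F is not a descendant of the intervened variable, it is unaffected.
J = -3 if N >= -2 else 0  [with N=5]  = -3
K = 3N + 4  [with N=5]  = 19
F = 3J - 3K - 2  [with J=-3, K=19]  = -68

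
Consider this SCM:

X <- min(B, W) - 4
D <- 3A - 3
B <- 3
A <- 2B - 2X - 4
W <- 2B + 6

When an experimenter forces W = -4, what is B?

Under do(W=-4), the mechanism W <- 2B + 6 is discarded; W is fixed at -4.
B is not downstream of the intervention, so its value is determined by the original equations.

3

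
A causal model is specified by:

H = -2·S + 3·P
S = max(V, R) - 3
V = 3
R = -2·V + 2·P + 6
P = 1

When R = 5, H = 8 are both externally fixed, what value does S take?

2

The joint intervention fixes R = 5, H = 8, removing each variable's own equation.
S = max(V, R) - 3  [with V=3, R=5]  = 2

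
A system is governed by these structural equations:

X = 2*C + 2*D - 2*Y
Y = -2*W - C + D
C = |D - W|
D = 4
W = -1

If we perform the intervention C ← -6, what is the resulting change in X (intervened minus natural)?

do(C=-6) replaces the equation C = |D - W| with the constant C = -6.
Y = -2*W - C + D  [with W=-1, C=-6, D=4]  = 12
X = 2*C + 2*D - 2*Y  [with C=-6, D=4, Y=12]  = -28
Without intervention: C = |D - W|  [with D=4, W=-1]  = 5; Y = -2*W - C + D  [with W=-1, C=5, D=4]  = 1; X = 2*C + 2*D - 2*Y  [with C=5, D=4, Y=1]  = 16.
Change = -28 − 16 = -44.

-44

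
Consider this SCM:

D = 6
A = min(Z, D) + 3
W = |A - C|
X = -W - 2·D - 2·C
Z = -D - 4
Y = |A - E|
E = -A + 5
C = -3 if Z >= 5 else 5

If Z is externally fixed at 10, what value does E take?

Under do(Z=10), the mechanism Z = -D - 4 is discarded; Z is fixed at 10.
A = min(Z, D) + 3  [with Z=10, D=6]  = 9
E = -A + 5  [with A=9]  = -4

-4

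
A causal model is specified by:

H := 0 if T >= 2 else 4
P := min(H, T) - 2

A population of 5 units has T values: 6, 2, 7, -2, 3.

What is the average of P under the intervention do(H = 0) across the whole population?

-2.4

Every unit gets H=0 under the intervention. P values become -2, -2, -2, -4, -2; E[P|do(H=0)] = -2.4.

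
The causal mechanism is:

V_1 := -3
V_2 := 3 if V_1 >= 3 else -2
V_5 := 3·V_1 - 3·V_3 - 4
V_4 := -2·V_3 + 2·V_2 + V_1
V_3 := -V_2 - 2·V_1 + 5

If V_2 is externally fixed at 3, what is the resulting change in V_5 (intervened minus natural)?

15

do(V_2=3) replaces the equation V_2 := 3 if V_1 >= 3 else -2 with the constant V_2 = 3.
V_3 = -V_2 - 2·V_1 + 5  [with V_2=3, V_1=-3]  = 8
V_5 = 3·V_1 - 3·V_3 - 4  [with V_1=-3, V_3=8]  = -37
Without intervention: V_2 = 3 if V_1 >= 3 else -2  [with V_1=-3]  = -2; V_3 = -V_2 - 2·V_1 + 5  [with V_2=-2, V_1=-3]  = 13; V_5 = 3·V_1 - 3·V_3 - 4  [with V_1=-3, V_3=13]  = -52.
Change = -37 − (-52) = 15.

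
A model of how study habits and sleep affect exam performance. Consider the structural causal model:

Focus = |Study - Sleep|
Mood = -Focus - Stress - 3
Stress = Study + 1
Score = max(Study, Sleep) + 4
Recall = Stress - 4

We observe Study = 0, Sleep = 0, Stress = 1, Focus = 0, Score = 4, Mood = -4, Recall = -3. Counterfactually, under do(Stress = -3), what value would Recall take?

The intervention breaks the incoming arrows to Stress: Stress = Study + 1 no longer applies, and Stress = -3.
Recall = Stress - 4  [with Stress=-3]  = -7

-7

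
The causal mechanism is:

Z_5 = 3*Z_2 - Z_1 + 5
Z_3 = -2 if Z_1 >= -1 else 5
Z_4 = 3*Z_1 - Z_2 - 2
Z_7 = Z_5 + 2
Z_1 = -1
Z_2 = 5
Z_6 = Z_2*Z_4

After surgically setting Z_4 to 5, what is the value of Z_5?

Intervening sets Z_4 = 5 and removes its equation (Z_4 = 3*Z_1 - Z_2 - 2).
No directed path runs from Z_4 to Z_5, so Z_5 keeps its natural value.
Z_5 = 3*Z_2 - Z_1 + 5  [with Z_2=5, Z_1=-1]  = 21

21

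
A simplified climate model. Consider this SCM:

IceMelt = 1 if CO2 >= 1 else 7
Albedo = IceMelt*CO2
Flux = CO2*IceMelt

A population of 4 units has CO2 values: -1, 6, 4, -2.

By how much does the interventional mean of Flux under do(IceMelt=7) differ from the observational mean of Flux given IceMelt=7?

The intervention sets IceMelt=7 in all 4 units regardless of CO2. Recomputing Flux per unit gives -7, 42, 28, -14; average 12.25.
E[Flux|IceMelt=7] averages over only the 2 units with IceMelt=7 (CO2 = -1, -2): Flux = -7, -14, mean -10.5.
Difference = 12.25 − (-10.5) = 22.75.

22.75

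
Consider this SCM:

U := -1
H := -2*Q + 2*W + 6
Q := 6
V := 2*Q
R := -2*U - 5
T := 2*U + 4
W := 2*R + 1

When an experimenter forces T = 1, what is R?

-3

do(T=1) replaces the equation T := 2*U + 4 with the constant T = 1.
R is not downstream of the intervention, so its value is determined by the original equations.
R = -2*U - 5  [with U=-1]  = -3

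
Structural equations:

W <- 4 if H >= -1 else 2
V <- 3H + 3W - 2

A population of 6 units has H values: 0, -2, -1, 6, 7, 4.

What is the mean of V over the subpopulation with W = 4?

19.6

Observing W=4 restricts to units where W's equation naturally yields 4: H ∈ {0, -1, 6, 7, 4}. In that subpopulation V = 10, 7, 28, 31, 22, mean 19.6.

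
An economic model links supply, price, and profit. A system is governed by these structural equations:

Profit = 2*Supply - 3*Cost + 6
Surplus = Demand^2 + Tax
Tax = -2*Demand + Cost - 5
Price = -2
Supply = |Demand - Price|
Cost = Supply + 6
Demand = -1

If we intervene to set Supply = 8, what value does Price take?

Under do(Supply=8), the mechanism Supply = |Demand - Price| is discarded; Supply is fixed at 8.
Since Price is not a descendant of the intervened variable, it is unaffected.

-2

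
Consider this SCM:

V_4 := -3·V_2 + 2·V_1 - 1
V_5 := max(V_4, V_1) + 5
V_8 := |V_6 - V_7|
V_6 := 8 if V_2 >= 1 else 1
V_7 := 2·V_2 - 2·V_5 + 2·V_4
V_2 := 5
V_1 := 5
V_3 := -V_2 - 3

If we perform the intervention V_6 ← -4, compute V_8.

18

Intervening sets V_6 = -4 and removes its equation (V_6 := 8 if V_2 >= 1 else 1).
V_4 = -3·V_2 + 2·V_1 - 1  [with V_2=5, V_1=5]  = -6
V_5 = max(V_4, V_1) + 5  [with V_4=-6, V_1=5]  = 10
V_7 = 2·V_2 - 2·V_5 + 2·V_4  [with V_2=5, V_5=10, V_4=-6]  = -22
V_8 = |V_6 - V_7|  [with V_6=-4, V_7=-22]  = 18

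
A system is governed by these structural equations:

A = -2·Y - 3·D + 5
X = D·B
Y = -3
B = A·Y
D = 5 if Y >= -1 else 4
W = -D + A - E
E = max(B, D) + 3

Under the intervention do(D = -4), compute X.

do(D=-4) replaces the equation D = 5 if Y >= -1 else 4 with the constant D = -4.
A = -2·Y - 3·D + 5  [with Y=-3, D=-4]  = 23
B = A·Y  [with A=23, Y=-3]  = -69
X = D·B  [with D=-4, B=-69]  = 276

276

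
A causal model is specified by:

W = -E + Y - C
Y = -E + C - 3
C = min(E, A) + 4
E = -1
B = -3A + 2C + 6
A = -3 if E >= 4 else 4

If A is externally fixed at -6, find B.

20

Under do(A=-6), the mechanism A = -3 if E >= 4 else 4 is discarded; A is fixed at -6.
C = min(E, A) + 4  [with E=-1, A=-6]  = -2
B = -3A + 2C + 6  [with A=-6, C=-2]  = 20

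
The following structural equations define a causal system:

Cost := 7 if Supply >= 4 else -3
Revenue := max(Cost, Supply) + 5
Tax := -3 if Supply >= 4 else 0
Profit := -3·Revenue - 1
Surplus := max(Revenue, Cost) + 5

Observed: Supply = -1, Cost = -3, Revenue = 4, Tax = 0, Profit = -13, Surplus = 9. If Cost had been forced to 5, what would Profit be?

-31

do(Cost=5) replaces the equation Cost := 7 if Supply >= 4 else -3 with the constant Cost = 5.
Revenue = max(Cost, Supply) + 5  [with Cost=5, Supply=-1]  = 10
Profit = -3·Revenue - 1  [with Revenue=10]  = -31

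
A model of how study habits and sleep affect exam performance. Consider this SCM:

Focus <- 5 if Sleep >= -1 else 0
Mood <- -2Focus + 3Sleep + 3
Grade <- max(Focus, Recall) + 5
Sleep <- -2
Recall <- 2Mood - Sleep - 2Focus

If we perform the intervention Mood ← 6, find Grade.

19

do(Mood=6) replaces the equation Mood <- -2Focus + 3Sleep + 3 with the constant Mood = 6.
Focus = 5 if Sleep >= -1 else 0  [with Sleep=-2]  = 0
Recall = 2Mood - Sleep - 2Focus  [with Mood=6, Sleep=-2, Focus=0]  = 14
Grade = max(Focus, Recall) + 5  [with Focus=0, Recall=14]  = 19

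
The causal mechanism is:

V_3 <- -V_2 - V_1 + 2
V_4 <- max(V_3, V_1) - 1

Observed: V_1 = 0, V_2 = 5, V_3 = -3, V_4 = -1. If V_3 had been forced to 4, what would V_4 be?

3

The intervention breaks the incoming arrows to V_3: V_3 <- -V_2 - V_1 + 2 no longer applies, and V_3 = 4.
V_4 = max(V_3, V_1) - 1  [with V_3=4, V_1=0]  = 3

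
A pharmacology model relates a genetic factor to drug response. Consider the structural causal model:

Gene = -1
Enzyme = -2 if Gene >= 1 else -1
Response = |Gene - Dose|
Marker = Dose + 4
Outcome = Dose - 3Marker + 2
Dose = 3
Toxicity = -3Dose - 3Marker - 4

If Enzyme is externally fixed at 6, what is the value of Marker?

The intervention breaks the incoming arrows to Enzyme: Enzyme = -2 if Gene >= 1 else -1 no longer applies, and Enzyme = 6.
Marker is not downstream of the intervention, so its value is determined by the original equations.
Marker = Dose + 4  [with Dose=3]  = 7

7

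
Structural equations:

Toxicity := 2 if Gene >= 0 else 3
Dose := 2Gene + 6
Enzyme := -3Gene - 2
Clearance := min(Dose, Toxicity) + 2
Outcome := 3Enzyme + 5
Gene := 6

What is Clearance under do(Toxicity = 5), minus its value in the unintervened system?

3

Intervening sets Toxicity = 5 and removes its equation (Toxicity := 2 if Gene >= 0 else 3).
Dose = 2Gene + 6  [with Gene=6]  = 18
Clearance = min(Dose, Toxicity) + 2  [with Dose=18, Toxicity=5]  = 7
Without intervention: Dose = 2Gene + 6  [with Gene=6]  = 18; Toxicity = 2 if Gene >= 0 else 3  [with Gene=6]  = 2; Clearance = min(Dose, Toxicity) + 2  [with Dose=18, Toxicity=2]  = 4.
Change = 7 − 4 = 3.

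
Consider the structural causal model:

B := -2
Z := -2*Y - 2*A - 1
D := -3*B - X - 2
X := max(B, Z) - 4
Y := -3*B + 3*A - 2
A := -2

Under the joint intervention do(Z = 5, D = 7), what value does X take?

1

Setting Z = 5, D = 7 by intervention discards those variables' equations.
X = max(B, Z) - 4  [with B=-2, Z=5]  = 1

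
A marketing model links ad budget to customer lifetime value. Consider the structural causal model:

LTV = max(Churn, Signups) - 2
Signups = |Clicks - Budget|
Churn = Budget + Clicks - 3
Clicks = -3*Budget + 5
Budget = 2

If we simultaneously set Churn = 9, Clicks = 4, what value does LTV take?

The joint intervention fixes Churn = 9, Clicks = 4, removing each variable's own equation.
Signups = |Clicks - Budget|  [with Clicks=4, Budget=2]  = 2
LTV = max(Churn, Signups) - 2  [with Churn=9, Signups=2]  = 7

7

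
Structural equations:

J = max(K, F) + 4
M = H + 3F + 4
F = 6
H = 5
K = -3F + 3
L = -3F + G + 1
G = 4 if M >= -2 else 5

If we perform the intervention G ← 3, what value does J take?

Under do(G=3), the mechanism G = 4 if M >= -2 else 5 is discarded; G is fixed at 3.
Since J is not a descendant of the intervened variable, it is unaffected.
K = -3F + 3  [with F=6]  = -15
J = max(K, F) + 4  [with K=-15, F=6]  = 10

10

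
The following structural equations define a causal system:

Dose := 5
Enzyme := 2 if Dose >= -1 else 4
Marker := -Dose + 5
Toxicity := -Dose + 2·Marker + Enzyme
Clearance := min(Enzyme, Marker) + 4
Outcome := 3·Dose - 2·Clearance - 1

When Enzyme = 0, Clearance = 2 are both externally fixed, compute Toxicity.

The joint intervention fixes Enzyme = 0, Clearance = 2, removing each variable's own equation.
Marker = -Dose + 5  [with Dose=5]  = 0
Toxicity = -Dose + 2·Marker + Enzyme  [with Dose=5, Marker=0, Enzyme=0]  = -5

-5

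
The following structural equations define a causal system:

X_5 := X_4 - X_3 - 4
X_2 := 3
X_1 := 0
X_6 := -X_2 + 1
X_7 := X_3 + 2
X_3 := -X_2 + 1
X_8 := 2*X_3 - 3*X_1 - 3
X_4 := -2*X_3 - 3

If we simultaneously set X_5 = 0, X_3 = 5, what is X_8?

7

Under do(X_5 = 0, X_3 = 5), each intervened variable's structural equation is replaced by its fixed value.
X_8 = 2*X_3 - 3*X_1 - 3  [with X_3=5, X_1=0]  = 7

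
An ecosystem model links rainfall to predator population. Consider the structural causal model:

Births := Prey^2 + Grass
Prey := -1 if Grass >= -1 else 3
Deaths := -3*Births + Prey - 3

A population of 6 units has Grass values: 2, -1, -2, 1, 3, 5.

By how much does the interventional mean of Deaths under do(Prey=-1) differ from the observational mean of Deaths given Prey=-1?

2

Every unit gets Prey=-1 under the intervention. Deaths values become -13, -4, -1, -10, -16, -22; E[Deaths|do(Prey=-1)] = -11.
E[Deaths|Prey=-1] averages over only the 5 units with Prey=-1 (Grass = 2, -1, 1, 3, 5): Deaths = -13, -4, -10, -16, -22, mean -13.
Difference = -11 − (-13) = 2.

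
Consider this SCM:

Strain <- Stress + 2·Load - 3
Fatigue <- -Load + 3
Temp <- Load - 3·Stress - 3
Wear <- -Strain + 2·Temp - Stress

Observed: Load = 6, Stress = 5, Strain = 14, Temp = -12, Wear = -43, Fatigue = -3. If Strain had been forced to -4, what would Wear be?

-25

do(Strain=-4) replaces the equation Strain <- Stress + 2·Load - 3 with the constant Strain = -4.
Temp = Load - 3·Stress - 3  [with Load=6, Stress=5]  = -12
Wear = -Strain + 2·Temp - Stress  [with Strain=-4, Temp=-12, Stress=5]  = -25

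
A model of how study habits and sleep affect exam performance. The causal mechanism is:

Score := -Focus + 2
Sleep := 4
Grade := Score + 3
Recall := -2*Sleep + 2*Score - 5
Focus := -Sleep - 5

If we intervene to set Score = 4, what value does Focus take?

-9

Under do(Score=4), the mechanism Score := -Focus + 2 is discarded; Score is fixed at 4.
Since Focus is not a descendant of the intervened variable, it is unaffected.
Focus = -Sleep - 5  [with Sleep=4]  = -9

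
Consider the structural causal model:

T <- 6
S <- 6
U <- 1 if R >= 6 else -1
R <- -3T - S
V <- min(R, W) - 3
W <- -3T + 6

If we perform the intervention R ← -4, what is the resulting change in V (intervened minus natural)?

The intervention breaks the incoming arrows to R: R <- -3T - S no longer applies, and R = -4.
W = -3T + 6  [with T=6]  = -12
V = min(R, W) - 3  [with R=-4, W=-12]  = -15
Without intervention: R = -3T - S  [with T=6, S=6]  = -24; W = -3T + 6  [with T=6]  = -12; V = min(R, W) - 3  [with R=-24, W=-12]  = -27.
Change = -15 − (-27) = 12.

12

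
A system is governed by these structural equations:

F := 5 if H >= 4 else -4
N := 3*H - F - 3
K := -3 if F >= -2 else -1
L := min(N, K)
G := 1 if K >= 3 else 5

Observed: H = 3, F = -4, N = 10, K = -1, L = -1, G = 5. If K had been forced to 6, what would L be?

Intervening sets K = 6 and removes its equation (K := -3 if F >= -2 else -1).
F = 5 if H >= 4 else -4  [with H=3]  = -4
N = 3*H - F - 3  [with H=3, F=-4]  = 10
L = min(N, K)  [with N=10, K=6]  = 6

6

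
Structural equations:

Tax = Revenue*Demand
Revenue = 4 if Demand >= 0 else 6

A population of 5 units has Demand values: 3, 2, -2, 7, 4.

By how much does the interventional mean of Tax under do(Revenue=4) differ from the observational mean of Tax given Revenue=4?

do(Revenue=4) breaks Revenue's dependence on Demand. With Revenue=4 fixed, Tax across the units is 12, 8, -8, 28, 16, mean 11.2.
E[Tax|Revenue=4] averages over only the 4 units with Revenue=4 (Demand = 3, 2, 7, 4): Tax = 12, 8, 28, 16, mean 16.
Difference = 11.2 − 16 = -4.8.

-4.8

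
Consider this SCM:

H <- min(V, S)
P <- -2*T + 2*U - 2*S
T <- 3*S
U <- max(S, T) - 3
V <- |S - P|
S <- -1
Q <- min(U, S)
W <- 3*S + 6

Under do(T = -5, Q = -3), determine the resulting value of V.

Setting T = -5, Q = -3 by intervention discards those variables' equations.
U = max(S, T) - 3  [with S=-1, T=-5]  = -4
P = -2*T + 2*U - 2*S  [with T=-5, U=-4, S=-1]  = 4
V = |S - P|  [with S=-1, P=4]  = 5

5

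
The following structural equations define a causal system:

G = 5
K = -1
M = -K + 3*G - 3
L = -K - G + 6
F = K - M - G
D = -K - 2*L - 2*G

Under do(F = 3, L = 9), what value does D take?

-27

Setting F = 3, L = 9 by intervention discards those variables' equations.
D = -K - 2*L - 2*G  [with K=-1, L=9, G=5]  = -27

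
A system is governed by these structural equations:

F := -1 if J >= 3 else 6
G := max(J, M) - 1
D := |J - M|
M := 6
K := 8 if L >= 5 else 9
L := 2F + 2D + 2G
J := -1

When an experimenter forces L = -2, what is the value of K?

Intervening sets L = -2 and removes its equation (L := 2F + 2D + 2G).
K = 8 if L >= 5 else 9  [with L=-2]  = 9

9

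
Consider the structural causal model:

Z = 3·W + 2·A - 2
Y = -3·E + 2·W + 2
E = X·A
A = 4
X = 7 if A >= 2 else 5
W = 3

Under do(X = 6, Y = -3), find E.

Setting X = 6, Y = -3 by intervention discards those variables' equations.
E = X·A  [with X=6, A=4]  = 24

24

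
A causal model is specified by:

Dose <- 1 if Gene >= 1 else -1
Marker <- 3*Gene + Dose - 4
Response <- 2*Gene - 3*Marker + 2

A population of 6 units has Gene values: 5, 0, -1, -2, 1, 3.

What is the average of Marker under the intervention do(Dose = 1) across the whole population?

The intervention sets Dose=1 in all 6 units regardless of Gene. Recomputing Marker per unit gives 12, -3, -6, -9, 0, 6; average 0.

0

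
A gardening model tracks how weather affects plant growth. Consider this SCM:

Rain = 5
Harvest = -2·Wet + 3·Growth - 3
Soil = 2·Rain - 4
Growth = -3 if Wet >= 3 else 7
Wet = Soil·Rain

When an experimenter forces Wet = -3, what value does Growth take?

The intervention breaks the incoming arrows to Wet: Wet = Soil·Rain no longer applies, and Wet = -3.
Growth = -3 if Wet >= 3 else 7  [with Wet=-3]  = 7

7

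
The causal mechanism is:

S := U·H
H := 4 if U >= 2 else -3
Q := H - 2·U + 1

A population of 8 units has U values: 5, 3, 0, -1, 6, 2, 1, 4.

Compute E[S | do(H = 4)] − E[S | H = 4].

Every unit gets H=4 under the intervention. S values become 20, 12, 0, -4, 24, 8, 4, 16; E[S|do(H=4)] = 10.
E[S|H=4] averages over only the 5 units with H=4 (U = 5, 3, 6, 2, 4): S = 20, 12, 24, 8, 16, mean 16.
Difference = 10 − 16 = -6.

-6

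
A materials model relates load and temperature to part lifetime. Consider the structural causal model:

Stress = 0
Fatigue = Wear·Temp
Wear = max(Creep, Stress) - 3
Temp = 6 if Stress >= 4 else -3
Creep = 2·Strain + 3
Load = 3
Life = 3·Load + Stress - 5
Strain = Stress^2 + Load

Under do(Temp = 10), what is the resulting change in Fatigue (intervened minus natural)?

78

The intervention breaks the incoming arrows to Temp: Temp = 6 if Stress >= 4 else -3 no longer applies, and Temp = 10.
Strain = Stress^2 + Load  [with Stress=0, Load=3]  = 3
Creep = 2·Strain + 3  [with Strain=3]  = 9
Wear = max(Creep, Stress) - 3  [with Creep=9, Stress=0]  = 6
Fatigue = Wear·Temp  [with Wear=6, Temp=10]  = 60
Without intervention: Strain = Stress^2 + Load  [with Stress=0, Load=3]  = 3; Temp = 6 if Stress >= 4 else -3  [with Stress=0]  = -3; Creep = 2·Strain + 3  [with Strain=3]  = 9; Wear = max(Creep, Stress) - 3  [with Creep=9, Stress=0]  = 6; Fatigue = Wear·Temp  [with Wear=6, Temp=-3]  = -18.
Change = 60 − (-18) = 78.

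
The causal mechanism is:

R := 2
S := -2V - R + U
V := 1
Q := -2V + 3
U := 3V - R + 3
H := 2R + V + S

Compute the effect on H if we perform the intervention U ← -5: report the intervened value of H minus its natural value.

do(U=-5) replaces the equation U := 3V - R + 3 with the constant U = -5.
S = -2V - R + U  [with V=1, R=2, U=-5]  = -9
H = 2R + V + S  [with R=2, V=1, S=-9]  = -4
Without intervention: U = 3V - R + 3  [with V=1, R=2]  = 4; S = -2V - R + U  [with V=1, R=2, U=4]  = 0; H = 2R + V + S  [with R=2, V=1, S=0]  = 5.
Change = -4 − 5 = -9.

-9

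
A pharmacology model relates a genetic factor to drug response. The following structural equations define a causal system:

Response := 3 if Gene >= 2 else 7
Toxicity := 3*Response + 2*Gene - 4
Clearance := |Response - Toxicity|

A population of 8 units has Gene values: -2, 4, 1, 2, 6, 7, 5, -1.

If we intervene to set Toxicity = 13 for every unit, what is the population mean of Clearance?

Every unit gets Toxicity=13 under the intervention. Clearance values become 6, 10, 6, 10, 10, 10, 10, 6; E[Clearance|do(Toxicity=13)] = 8.5.

8.5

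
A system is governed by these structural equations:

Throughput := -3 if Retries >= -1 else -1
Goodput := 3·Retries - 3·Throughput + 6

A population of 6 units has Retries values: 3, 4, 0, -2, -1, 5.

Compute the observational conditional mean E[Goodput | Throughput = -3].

21.6

Conditioning on Throughput=-3 selects the 5 unit(s) with Retries ∈ {3, 4, 0, -1, 5}. Their Goodput values: 24, 27, 15, 12, 30. Mean = 21.6.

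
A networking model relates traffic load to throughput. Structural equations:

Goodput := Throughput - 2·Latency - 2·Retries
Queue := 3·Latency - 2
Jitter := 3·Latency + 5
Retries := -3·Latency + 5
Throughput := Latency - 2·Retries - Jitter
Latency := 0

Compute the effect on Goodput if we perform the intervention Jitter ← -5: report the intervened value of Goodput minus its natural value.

10

Under do(Jitter=-5), the mechanism Jitter := 3·Latency + 5 is discarded; Jitter is fixed at -5.
Retries = -3·Latency + 5  [with Latency=0]  = 5
Throughput = Latency - 2·Retries - Jitter  [with Latency=0, Retries=5, Jitter=-5]  = -5
Goodput = Throughput - 2·Latency - 2·Retries  [with Throughput=-5, Latency=0, Retries=5]  = -15
Without intervention: Retries = -3·Latency + 5  [with Latency=0]  = 5; Jitter = 3·Latency + 5  [with Latency=0]  = 5; Throughput = Latency - 2·Retries - Jitter  [with Latency=0, Retries=5, Jitter=5]  = -15; Goodput = Throughput - 2·Latency - 2·Retries  [with Throughput=-15, Latency=0, Retries=5]  = -25.
Change = -15 − (-25) = 10.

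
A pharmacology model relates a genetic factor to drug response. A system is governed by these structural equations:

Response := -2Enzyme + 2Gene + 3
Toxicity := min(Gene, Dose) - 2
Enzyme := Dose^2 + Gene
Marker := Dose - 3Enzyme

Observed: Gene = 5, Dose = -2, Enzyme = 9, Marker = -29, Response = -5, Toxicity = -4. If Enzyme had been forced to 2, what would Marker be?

-8

The intervention breaks the incoming arrows to Enzyme: Enzyme := Dose^2 + Gene no longer applies, and Enzyme = 2.
Marker = Dose - 3Enzyme  [with Dose=-2, Enzyme=2]  = -8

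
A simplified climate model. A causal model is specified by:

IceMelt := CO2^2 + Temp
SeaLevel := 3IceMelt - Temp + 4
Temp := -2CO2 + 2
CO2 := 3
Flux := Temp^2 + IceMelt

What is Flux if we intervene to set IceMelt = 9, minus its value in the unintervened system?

4

do(IceMelt=9) replaces the equation IceMelt := CO2^2 + Temp with the constant IceMelt = 9.
Temp = -2CO2 + 2  [with CO2=3]  = -4
Flux = Temp^2 + IceMelt  [with Temp=-4, IceMelt=9]  = 25
Without intervention: Temp = -2CO2 + 2  [with CO2=3]  = -4; IceMelt = CO2^2 + Temp  [with CO2=3, Temp=-4]  = 5; Flux = Temp^2 + IceMelt  [with Temp=-4, IceMelt=5]  = 21.
Change = 25 − 21 = 4.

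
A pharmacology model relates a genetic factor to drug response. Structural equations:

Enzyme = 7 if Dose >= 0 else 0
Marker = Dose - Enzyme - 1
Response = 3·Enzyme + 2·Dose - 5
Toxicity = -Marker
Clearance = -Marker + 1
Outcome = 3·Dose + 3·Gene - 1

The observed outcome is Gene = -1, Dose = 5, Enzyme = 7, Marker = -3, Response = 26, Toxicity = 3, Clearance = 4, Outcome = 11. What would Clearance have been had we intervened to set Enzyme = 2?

The intervention breaks the incoming arrows to Enzyme: Enzyme = 7 if Dose >= 0 else 0 no longer applies, and Enzyme = 2.
Marker = Dose - Enzyme - 1  [with Dose=5, Enzyme=2]  = 2
Clearance = -Marker + 1  [with Marker=2]  = -1

-1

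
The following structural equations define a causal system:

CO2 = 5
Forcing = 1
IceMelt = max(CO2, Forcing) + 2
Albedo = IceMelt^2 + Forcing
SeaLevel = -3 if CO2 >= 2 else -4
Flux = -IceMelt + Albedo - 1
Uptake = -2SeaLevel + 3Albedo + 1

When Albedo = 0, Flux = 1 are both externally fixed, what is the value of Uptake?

Setting Albedo = 0, Flux = 1 by intervention discards those variables' equations.
SeaLevel = -3 if CO2 >= 2 else -4  [with CO2=5]  = -3
Uptake = -2SeaLevel + 3Albedo + 1  [with SeaLevel=-3, Albedo=0]  = 7

7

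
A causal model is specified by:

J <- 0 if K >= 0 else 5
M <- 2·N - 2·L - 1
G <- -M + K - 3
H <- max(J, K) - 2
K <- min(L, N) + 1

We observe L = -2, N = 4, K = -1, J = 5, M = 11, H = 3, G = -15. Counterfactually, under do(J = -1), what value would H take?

-3

Under do(J=-1), the mechanism J <- 0 if K >= 0 else 5 is discarded; J is fixed at -1.
K = min(L, N) + 1  [with L=-2, N=4]  = -1
H = max(J, K) - 2  [with J=-1, K=-1]  = -3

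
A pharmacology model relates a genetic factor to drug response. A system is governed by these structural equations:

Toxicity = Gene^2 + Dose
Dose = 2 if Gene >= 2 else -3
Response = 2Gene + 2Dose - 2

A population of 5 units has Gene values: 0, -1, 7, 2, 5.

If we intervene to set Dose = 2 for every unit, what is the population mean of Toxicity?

Under do(Dose=2), Dose's equation is replaced by Dose=2 for every unit. Per-unit Toxicity: 2, 3, 51, 6, 27. Mean = 17.8.

17.8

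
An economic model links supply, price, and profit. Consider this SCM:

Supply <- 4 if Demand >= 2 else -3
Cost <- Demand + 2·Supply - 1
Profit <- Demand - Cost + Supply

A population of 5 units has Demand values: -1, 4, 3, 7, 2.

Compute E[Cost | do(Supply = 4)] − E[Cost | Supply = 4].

The intervention sets Supply=4 in all 5 units regardless of Demand. Recomputing Cost per unit gives 6, 11, 10, 14, 9; average 10.
Conditioning on Supply=4 selects the 4 unit(s) with Demand ∈ {4, 3, 7, 2}. Their Cost values: 11, 10, 14, 9. Mean = 11.
Difference = 10 − 11 = -1.

-1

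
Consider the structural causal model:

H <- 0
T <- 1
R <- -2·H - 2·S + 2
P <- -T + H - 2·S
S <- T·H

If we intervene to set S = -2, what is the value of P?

3

The intervention breaks the incoming arrows to S: S <- T·H no longer applies, and S = -2.
P = -T + H - 2·S  [with T=1, H=0, S=-2]  = 3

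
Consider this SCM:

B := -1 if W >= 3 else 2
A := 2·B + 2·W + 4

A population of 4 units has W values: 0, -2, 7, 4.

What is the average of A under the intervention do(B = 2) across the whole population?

do(B=2) breaks B's dependence on W. With B=2 fixed, A across the units is 8, 4, 22, 16, mean 12.5.

12.5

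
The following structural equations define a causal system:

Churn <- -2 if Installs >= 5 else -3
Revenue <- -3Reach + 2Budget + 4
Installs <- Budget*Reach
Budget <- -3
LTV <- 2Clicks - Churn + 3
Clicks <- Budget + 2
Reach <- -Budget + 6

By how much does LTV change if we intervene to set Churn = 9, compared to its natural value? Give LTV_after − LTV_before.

Under do(Churn=9), the mechanism Churn <- -2 if Installs >= 5 else -3 is discarded; Churn is fixed at 9.
Clicks = Budget + 2  [with Budget=-3]  = -1
LTV = 2Clicks - Churn + 3  [with Clicks=-1, Churn=9]  = -8
Without intervention: Reach = -Budget + 6  [with Budget=-3]  = 9; Clicks = Budget + 2  [with Budget=-3]  = -1; Installs = Budget*Reach  [with Budget=-3, Reach=9]  = -27; Churn = -2 if Installs >= 5 else -3  [with Installs=-27]  = -3; LTV = 2Clicks - Churn + 3  [with Clicks=-1, Churn=-3]  = 4.
Change = -8 − 4 = -12.

-12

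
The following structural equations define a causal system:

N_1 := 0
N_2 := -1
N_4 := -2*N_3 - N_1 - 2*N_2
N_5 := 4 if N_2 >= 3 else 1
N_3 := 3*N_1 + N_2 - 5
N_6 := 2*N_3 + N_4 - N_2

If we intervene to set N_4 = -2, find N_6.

Under do(N_4=-2), the mechanism N_4 := -2*N_3 - N_1 - 2*N_2 is discarded; N_4 is fixed at -2.
N_3 = 3*N_1 + N_2 - 5  [with N_1=0, N_2=-1]  = -6
N_6 = 2*N_3 + N_4 - N_2  [with N_3=-6, N_4=-2, N_2=-1]  = -13

-13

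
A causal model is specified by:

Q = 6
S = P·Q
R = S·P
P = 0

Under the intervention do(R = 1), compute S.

0

Under do(R=1), the mechanism R = S·P is discarded; R is fixed at 1.
Since S is not a descendant of the intervened variable, it is unaffected.
S = P·Q  [with P=0, Q=6]  = 0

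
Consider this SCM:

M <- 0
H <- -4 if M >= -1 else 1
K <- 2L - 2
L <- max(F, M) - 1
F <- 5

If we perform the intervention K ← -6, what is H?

-4

Intervening sets K = -6 and removes its equation (K <- 2L - 2).
No directed path runs from K to H, so H keeps its natural value.
H = -4 if M >= -1 else 1  [with M=0]  = -4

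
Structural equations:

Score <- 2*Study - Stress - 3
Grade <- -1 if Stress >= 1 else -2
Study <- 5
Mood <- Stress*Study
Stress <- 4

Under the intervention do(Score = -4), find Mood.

The intervention breaks the incoming arrows to Score: Score <- 2*Study - Stress - 3 no longer applies, and Score = -4.
Mood is not downstream of the intervention, so its value is determined by the original equations.
Mood = Stress*Study  [with Stress=4, Study=5]  = 20

20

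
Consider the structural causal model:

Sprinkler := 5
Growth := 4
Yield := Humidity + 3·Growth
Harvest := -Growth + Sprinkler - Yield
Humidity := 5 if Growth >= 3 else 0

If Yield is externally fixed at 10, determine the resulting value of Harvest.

Intervening sets Yield = 10 and removes its equation (Yield := Humidity + 3·Growth).
Harvest = -Growth + Sprinkler - Yield  [with Growth=4, Sprinkler=5, Yield=10]  = -9

-9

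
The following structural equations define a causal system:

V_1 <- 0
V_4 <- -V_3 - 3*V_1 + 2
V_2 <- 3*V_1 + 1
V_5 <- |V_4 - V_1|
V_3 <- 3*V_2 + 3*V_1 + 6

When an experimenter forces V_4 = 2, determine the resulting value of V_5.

Intervening sets V_4 = 2 and removes its equation (V_4 <- -V_3 - 3*V_1 + 2).
V_5 = |V_4 - V_1|  [with V_4=2, V_1=0]  = 2

2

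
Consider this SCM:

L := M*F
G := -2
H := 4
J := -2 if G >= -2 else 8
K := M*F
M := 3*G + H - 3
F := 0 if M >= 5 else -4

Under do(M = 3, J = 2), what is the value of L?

-12

Setting M = 3, J = 2 by intervention discards those variables' equations.
F = 0 if M >= 5 else -4  [with M=3]  = -4
L = M*F  [with M=3, F=-4]  = -12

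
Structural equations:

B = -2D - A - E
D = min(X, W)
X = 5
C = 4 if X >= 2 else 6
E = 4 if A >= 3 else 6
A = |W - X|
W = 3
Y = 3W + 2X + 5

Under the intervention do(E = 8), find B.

do(E=8) replaces the equation E = 4 if A >= 3 else 6 with the constant E = 8.
D = min(X, W)  [with X=5, W=3]  = 3
A = |W - X|  [with W=3, X=5]  = 2
B = -2D - A - E  [with D=3, A=2, E=8]  = -16

-16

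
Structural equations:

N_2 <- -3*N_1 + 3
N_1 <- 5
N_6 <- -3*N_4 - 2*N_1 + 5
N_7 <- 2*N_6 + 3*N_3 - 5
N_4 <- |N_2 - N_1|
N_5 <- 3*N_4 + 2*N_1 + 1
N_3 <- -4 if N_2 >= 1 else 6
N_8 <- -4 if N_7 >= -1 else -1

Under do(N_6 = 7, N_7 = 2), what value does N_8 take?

-4

The joint intervention fixes N_6 = 7, N_7 = 2, removing each variable's own equation.
N_8 = -4 if N_7 >= -1 else -1  [with N_7=2]  = -4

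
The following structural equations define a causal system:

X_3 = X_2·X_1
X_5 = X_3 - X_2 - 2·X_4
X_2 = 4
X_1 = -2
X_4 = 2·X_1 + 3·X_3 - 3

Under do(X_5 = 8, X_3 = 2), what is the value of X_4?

Under do(X_5 = 8, X_3 = 2), each intervened variable's structural equation is replaced by its fixed value.
X_4 = 2·X_1 + 3·X_3 - 3  [with X_1=-2, X_3=2]  = -1

-1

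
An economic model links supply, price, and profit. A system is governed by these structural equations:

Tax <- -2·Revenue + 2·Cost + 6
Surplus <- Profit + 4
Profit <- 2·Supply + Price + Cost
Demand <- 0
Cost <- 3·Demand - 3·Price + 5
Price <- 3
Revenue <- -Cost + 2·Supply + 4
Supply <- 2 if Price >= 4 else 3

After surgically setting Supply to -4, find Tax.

The intervention breaks the incoming arrows to Supply: Supply <- 2 if Price >= 4 else 3 no longer applies, and Supply = -4.
Cost = 3·Demand - 3·Price + 5  [with Demand=0, Price=3]  = -4
Revenue = -Cost + 2·Supply + 4  [with Cost=-4, Supply=-4]  = 0
Tax = -2·Revenue + 2·Cost + 6  [with Revenue=0, Cost=-4]  = -2

-2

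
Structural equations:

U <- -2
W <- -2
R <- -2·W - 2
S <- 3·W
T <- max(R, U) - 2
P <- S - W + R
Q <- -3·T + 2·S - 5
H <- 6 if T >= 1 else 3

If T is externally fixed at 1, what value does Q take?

-20

Under do(T=1), the mechanism T <- max(R, U) - 2 is discarded; T is fixed at 1.
S = 3·W  [with W=-2]  = -6
Q = -3·T + 2·S - 5  [with T=1, S=-6]  = -20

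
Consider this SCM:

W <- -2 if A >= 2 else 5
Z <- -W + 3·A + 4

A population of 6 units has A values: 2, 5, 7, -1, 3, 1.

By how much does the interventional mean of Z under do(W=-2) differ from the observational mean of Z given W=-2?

The intervention sets W=-2 in all 6 units regardless of A. Recomputing Z per unit gives 12, 21, 27, 3, 15, 9; average 14.5.
Observing W=-2 restricts to units where W's equation naturally yields -2: A ∈ {2, 5, 7, 3}. In that subpopulation Z = 12, 21, 27, 15, mean 18.75.
Difference = 14.5 − 18.75 = -4.25.

-4.25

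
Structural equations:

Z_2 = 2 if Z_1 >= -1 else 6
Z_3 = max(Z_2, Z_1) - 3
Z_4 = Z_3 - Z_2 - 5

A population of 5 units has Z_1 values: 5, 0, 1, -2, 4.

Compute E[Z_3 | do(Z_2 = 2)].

0

Under do(Z_2=2), Z_2's equation is replaced by Z_2=2 for every unit. Per-unit Z_3: 2, -1, -1, -1, 1. Mean = 0.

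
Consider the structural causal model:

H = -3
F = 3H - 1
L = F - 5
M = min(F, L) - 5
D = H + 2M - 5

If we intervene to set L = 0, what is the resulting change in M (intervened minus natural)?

The intervention breaks the incoming arrows to L: L = F - 5 no longer applies, and L = 0.
F = 3H - 1  [with H=-3]  = -10
M = min(F, L) - 5  [with F=-10, L=0]  = -15
Without intervention: F = 3H - 1  [with H=-3]  = -10; L = F - 5  [with F=-10]  = -15; M = min(F, L) - 5  [with F=-10, L=-15]  = -20.
Change = -15 − (-20) = 5.

5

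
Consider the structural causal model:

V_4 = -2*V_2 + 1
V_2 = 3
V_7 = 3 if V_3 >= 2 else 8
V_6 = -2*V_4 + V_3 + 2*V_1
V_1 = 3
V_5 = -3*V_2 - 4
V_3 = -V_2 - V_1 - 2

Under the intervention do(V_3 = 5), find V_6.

The intervention breaks the incoming arrows to V_3: V_3 = -V_2 - V_1 - 2 no longer applies, and V_3 = 5.
V_4 = -2*V_2 + 1  [with V_2=3]  = -5
V_6 = -2*V_4 + V_3 + 2*V_1  [with V_4=-5, V_3=5, V_1=3]  = 21

21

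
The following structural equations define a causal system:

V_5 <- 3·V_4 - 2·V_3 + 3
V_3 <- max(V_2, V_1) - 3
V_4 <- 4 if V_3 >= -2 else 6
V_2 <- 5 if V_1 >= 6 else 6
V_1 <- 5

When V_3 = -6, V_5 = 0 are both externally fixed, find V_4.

The joint intervention fixes V_3 = -6, V_5 = 0, removing each variable's own equation.
V_4 = 4 if V_3 >= -2 else 6  [with V_3=-6]  = 6

6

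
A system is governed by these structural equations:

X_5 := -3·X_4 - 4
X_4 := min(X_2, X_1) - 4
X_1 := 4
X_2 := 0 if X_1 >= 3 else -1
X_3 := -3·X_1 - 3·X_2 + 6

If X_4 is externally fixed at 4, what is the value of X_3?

-6

Under do(X_4=4), the mechanism X_4 := min(X_2, X_1) - 4 is discarded; X_4 is fixed at 4.
Since X_3 is not a descendant of the intervened variable, it is unaffected.
X_2 = 0 if X_1 >= 3 else -1  [with X_1=4]  = 0
X_3 = -3·X_1 - 3·X_2 + 6  [with X_1=4, X_2=0]  = -6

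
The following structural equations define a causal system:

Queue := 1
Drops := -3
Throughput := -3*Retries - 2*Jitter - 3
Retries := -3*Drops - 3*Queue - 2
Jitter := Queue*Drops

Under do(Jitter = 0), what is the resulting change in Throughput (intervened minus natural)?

Intervening sets Jitter = 0 and removes its equation (Jitter := Queue*Drops).
Retries = -3*Drops - 3*Queue - 2  [with Drops=-3, Queue=1]  = 4
Throughput = -3*Retries - 2*Jitter - 3  [with Retries=4, Jitter=0]  = -15
Without intervention: Retries = -3*Drops - 3*Queue - 2  [with Drops=-3, Queue=1]  = 4; Jitter = Queue*Drops  [with Queue=1, Drops=-3]  = -3; Throughput = -3*Retries - 2*Jitter - 3  [with Retries=4, Jitter=-3]  = -9.
Change = -15 − (-9) = -6.

-6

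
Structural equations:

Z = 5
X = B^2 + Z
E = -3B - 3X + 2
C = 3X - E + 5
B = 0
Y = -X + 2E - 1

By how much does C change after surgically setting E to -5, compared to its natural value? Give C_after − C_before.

Under do(E=-5), the mechanism E = -3B - 3X + 2 is discarded; E is fixed at -5.
X = B^2 + Z  [with B=0, Z=5]  = 5
C = 3X - E + 5  [with X=5, E=-5]  = 25
Without intervention: X = B^2 + Z  [with B=0, Z=5]  = 5; E = -3B - 3X + 2  [with B=0, X=5]  = -13; C = 3X - E + 5  [with X=5, E=-13]  = 33.
Change = 25 − 33 = -8.

-8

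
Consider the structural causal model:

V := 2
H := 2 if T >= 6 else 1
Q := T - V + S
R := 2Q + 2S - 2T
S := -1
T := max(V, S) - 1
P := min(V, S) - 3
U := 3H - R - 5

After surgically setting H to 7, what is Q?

-2

Under do(H=7), the mechanism H := 2 if T >= 6 else 1 is discarded; H is fixed at 7.
Since Q is not a descendant of the intervened variable, it is unaffected.
T = max(V, S) - 1  [with V=2, S=-1]  = 1
Q = T - V + S  [with T=1, V=2, S=-1]  = -2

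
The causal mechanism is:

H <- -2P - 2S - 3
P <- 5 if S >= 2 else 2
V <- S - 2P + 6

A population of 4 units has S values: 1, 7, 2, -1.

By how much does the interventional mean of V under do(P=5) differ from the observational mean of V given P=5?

Every unit gets P=5 under the intervention. V values become -3, 3, -2, -5; E[V|do(P=5)] = -1.75.
E[V|P=5] averages over only the 2 units with P=5 (S = 7, 2): V = 3, -2, mean 0.5.
Difference = -1.75 − 0.5 = -2.25.

-2.25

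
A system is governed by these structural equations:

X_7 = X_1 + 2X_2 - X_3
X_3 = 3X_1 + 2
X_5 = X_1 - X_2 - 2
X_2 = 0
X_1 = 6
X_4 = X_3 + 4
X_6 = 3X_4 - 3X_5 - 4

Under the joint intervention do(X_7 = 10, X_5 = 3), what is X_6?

Setting X_7 = 10, X_5 = 3 by intervention discards those variables' equations.
X_3 = 3X_1 + 2  [with X_1=6]  = 20
X_4 = X_3 + 4  [with X_3=20]  = 24
X_6 = 3X_4 - 3X_5 - 4  [with X_4=24, X_5=3]  = 59

59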